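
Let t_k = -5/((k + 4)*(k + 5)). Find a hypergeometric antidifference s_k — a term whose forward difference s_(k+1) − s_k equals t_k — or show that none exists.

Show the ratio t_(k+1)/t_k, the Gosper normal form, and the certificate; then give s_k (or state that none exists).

Compute t_(k+1)/t_k: get (k + 4)/(k + 6).
Normal form (A,B,C) = (k + 4, k + 6, 1).
Need (k + 4)·f(k+1) − (k + 5)·f(k) = 1.
Degrees (1,1,0) ⇒ d ≤ 1.
Solve for f: f(k) = k/4 (degree 1 ≤ 1).
Get s_k = R·t_k = -5*k/(4*k + 16) with R(k) = B(k−1)f(k)/C(k) = k*(k + 5)/4.
Verify: -5/(k**2 + 9*k + 20) matches t_k.

s_k = -5*k/(4*k + 16)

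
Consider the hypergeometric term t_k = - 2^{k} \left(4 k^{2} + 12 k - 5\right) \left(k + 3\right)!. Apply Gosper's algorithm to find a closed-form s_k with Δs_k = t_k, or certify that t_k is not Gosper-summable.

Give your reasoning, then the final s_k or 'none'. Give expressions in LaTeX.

r(k) = 2*(4*k**3 + 36*k**2 + 91*k + 44)/(4*k**2 + 12*k - 5) after simplifying.
Factor: A=2*k + 8; B=1; C=k**2 + 3*k - 5/4.
Set up (2*k + 8)·f(k+1) − (1)·f(k) − (k**2 + 3*k - 5/4) = 0.
Degrees (1,0,2) ⇒ d ≤ 1.
A polynomial solution: f(k) = (2*k - 3)/4.
Get s_k = R·t_k = -2**k*(2*k - 3)*factorial(k + 3) with R(k) = B(k−1)f(k)/C(k) = (2*k - 3)/(4*k**2 + 12*k - 5).
s_(k+1) − s_k = -2**k*(4*k**2 + 12*k - 5)*factorial(k + 3) = t_k.

s_k = - 2^{k} \left(2 k - 3\right) \left(k + 3\right)!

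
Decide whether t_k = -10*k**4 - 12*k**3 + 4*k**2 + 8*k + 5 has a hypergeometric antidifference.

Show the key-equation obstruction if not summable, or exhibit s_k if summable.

Step 1: r(k) = (10*k**4 + 52*k**3 + 92*k**2 + 60*k + 5)/(10*k**4 + 12*k**3 - 4*k**2 - 8*k - 5).
So A=1 and B=1, with C=k**4 + 6*k**3/5 - 2*k**2/5 - 4*k/5 - 1/2.
Set up (1)·f(k+1) − (1)·f(k) − (k**4 + 6*k**3/5 - 2*k**2/5 - 4*k/5 - 1/2) = 0.
d = 5 from the (0,0,4) case.
A polynomial solution: f(k) = k*(k - 2)*(2*k**3 + 2*k**2 + 1)/10.
Get s_k = R·t_k = k*(-2*k**4 + 2*k**3 + 4*k**2 - k + 2) with R(k) = B(k−1)f(k)/C(k) = k*(k - 2)*(2*k**3 + 2*k**2 + 1)/(10*k**4 + 12*k**3 - 4*k**2 - 8*k - 5).
s_(k+1) − s_k = -10*k**4 - 12*k**3 + 4*k**2 + 8*k + 5 = t_k.

Yes. s_k = k*(-2*k**4 + 2*k**3 + 4*k**2 - k + 2).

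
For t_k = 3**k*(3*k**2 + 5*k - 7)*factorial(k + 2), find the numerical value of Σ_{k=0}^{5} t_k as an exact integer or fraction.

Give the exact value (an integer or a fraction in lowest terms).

The ratio is 3*(3*k**3 + 20*k**2 + 34*k + 3)/(3*k**2 + 5*k - 7).
Take A(k)=3*k + 9, B(k)=1, C(k)=k**2 + 5*k/3 - 7/3.
f must satisfy (3*k + 9)·f(k+1) − (1)·f(k) = k**2 + 5*k/3 - 7/3.
Degrees (1,0,2) ⇒ d ≤ 1.
A polynomial solution: f(k) = (k - 2)/3.
So s_k = (B(k−1)f/C)·t_k = ((k - 2)/(3*k**2 + 5*k - 7))·t_k = 3**k*(k - 2)*factorial(k + 2).
Check: Δs_k = 3**k*(3*k**2 + 5*k - 7)*factorial(k + 2). ✓
Sum = s_(6) − s_(0); s_(6) = 117573120, s_(0) = -4 ⇒ 117573124.

Σ = 117573124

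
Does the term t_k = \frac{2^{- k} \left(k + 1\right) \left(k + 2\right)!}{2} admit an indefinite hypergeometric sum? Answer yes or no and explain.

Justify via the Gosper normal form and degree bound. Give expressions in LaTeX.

Yes. s_k = 2^{- k} \left(k + 2\right)!.

Ratio r(k) = (k + 2)*(k + 3)/(2*(k + 1)).
Normal form (A,B,C) = (k/2 + 3/2, 1, k + 1).
Need (k/2 + 3/2)·f(k+1) − (1)·f(k) = k + 1.
From deg A=1, deg B=0, deg C=1: d=0.
Match coefficients ⇒ f(k) = 2.
Certificate R = B(k−1)f/C = 2/(k + 1) gives s_k = factorial(k + 2)/2**k.
Δs = (k + 1)*factorial(k + 2)/(2*2**k), as required.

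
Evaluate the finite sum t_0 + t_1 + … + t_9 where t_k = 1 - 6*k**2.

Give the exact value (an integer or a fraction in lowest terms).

The ratio is (6*(k + 1)**2 - 1)/(6*k**2 - 1).
Take A(k)=1, B(k)=1, C(k)=k**2 - 1/6.
Need (1)·f(k+1) − (1)·f(k) = k**2 - 1/6.
From deg A=0, deg B=0, deg C=2: d=3.
Match coefficients ⇒ f(k) = k**2*(2*k - 3)/6.
So s_k = (B(k−1)f/C)·t_k = (k**2*(2*k - 3)/(6*k**2 - 1))·t_k = k**2*(3 - 2*k).
Check: Δs_k = 1 - 6*k**2. ✓
Σ_(k=0)^(9) t_k = s_(10) − s_(0) = -1700 − (0) = -1700.

Σ = -1700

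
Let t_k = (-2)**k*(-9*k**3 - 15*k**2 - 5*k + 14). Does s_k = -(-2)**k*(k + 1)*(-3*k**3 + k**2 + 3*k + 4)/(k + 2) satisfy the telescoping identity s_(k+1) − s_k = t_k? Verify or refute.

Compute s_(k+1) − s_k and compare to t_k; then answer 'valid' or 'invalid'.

s_(k+1) = 2*(-2)**k*(k + 2)*(3*k - 3*(k + 1)**3 + (k + 1)**2 + 7)/(k + 3)
s_(k+1) − s_k = (-2)**k*(-9*k**5 - 51*k**4 - 98*k**3 - 67*k**2 + 33*k + 52)/(k**2 + 5*k + 6)
(s_(k+1) − s_k) − t_k = (-2)**k*(9*k**4 + 36*k**3 + 34*k**2 - 7*k - 32)/(k**2 + 5*k + 6)

Invalid: residual (-2)**k*(9*k**4 + 36*k**3 + 34*k**2 - 7*k - 32)/(k**2 + 5*k + 6) ≠ 0.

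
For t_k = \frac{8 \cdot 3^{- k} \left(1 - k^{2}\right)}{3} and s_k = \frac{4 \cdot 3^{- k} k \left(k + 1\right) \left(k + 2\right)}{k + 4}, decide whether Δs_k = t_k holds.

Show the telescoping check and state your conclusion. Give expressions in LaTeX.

s_(k+1) = 4*(k + 1)*(k + 2)*(k + 3)/(3*3**k*(k + 5))
s_(k+1) − s_k = 4*(k + 1)*(k + 2)*(-3*k*(k + 5) + (k + 3)*(k + 4))/(3*3**k*(k + 4)*(k + 5))
(s_(k+1) − s_k) − t_k = 8*(2*k**3 + 11*k**2 + k - 8)/(3*3**k*(k**2 + 9*k + 20))

Invalid: residual \frac{8 \cdot 3^{- k} \left(2 k^{3} + 11 k^{2} + k - 8\right)}{3 \left(k^{2} + 9 k + 20\right)} ≠ 0.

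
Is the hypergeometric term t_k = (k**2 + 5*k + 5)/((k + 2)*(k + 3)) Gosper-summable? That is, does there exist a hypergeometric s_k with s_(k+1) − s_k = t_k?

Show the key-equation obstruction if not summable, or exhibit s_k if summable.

The ratio is (k + 2)*(5*k + (k + 1)**2 + 10)/((k + 4)*(k**2 + 5*k + 5)).
Normal form (A,B,C) = (k + 2, k + 4, k**2 + 5*k + 5).
Solve (k + 2)·f(k+1) − (k + 3)·f(k) = k**2 + 5*k + 5.
From deg A=1, deg B=1, deg C=2: d=2.
Solving with deg f ≤ 2: f(k) = k*(2*k + 3)/2.
Get s_k = R·t_k = k*(2*k + 3)/(2*(k + 2)) with R(k) = B(k−1)f(k)/C(k) = k*(k + 3)*(2*k + 3)/(2*(k**2 + 5*k + 5)).
Δs = (k**2 + 5*k + 5)/(k**2 + 5*k + 6), as required.

Yes. s_k = k*(2*k + 3)/(2*(k + 2)).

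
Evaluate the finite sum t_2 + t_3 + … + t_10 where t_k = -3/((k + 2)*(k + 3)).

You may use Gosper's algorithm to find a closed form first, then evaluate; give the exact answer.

Compute t_(k+1)/t_k: get (k + 2)/(k + 4).
So A=k + 2 and B=k + 4, with C=1.
Set up (k + 2)·f(k+1) − (k + 3)·f(k) − (1) = 0.
Bound: deg f ≤ 1.
A polynomial solution: f(k) = k/2.
Then R = B(k−1)f/C = k*(k + 3)/2, so s_k = R(k)·t_k = -3*k/(2*k + 4).
Check: Δs_k = -3/(k**2 + 5*k + 6). ✓
Σ_(k=2)^(10) t_k = s_(11) − s_(2) = -33/26 − (-3/4) = -27/52.

Σ = -27/52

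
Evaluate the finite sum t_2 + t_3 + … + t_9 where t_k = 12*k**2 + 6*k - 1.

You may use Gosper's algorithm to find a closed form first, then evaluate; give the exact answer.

Ratio r(k) = (12*k**2 + 30*k + 17)/(12*k**2 + 6*k - 1).
Gosper form: A/B · C(k+1)/C(k) with A=1, B=1, C=k**2 + k/2 - 1/12.
Need (1)·f(k+1) − (1)·f(k) = k**2 + k/2 - 1/12.
From deg A=0, deg B=0, deg C=2: d=3.
Solve for f: f(k) = k*(4*k**2 - 3*k - 2)/12 (degree 3 ≤ 3).
So s_k = (B(k−1)f/C)·t_k = (k*(4*k**2 - 3*k - 2)/(12*k**2 + 6*k - 1))·t_k = k*(4*k**2 - 3*k - 2).
Δs = 12*k**2 + 6*k - 1, as required.
Evaluate s at k=10 and k=2: 3680 and 16; difference 3664.

Σ = 3664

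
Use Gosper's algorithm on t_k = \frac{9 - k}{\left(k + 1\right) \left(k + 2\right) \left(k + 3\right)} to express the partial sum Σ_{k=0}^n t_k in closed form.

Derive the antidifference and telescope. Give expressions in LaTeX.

S(n) = \frac{2 n^{2} + 11 n + 9}{n^{2} + 5 n + 6}

Ratio r(k) = (k - 8)*(k + 1)/((k - 9)*(k + 4)).
Factor: A=k + 1; B=k + 4; C=k - 9.
Solve (k + 1)·f(k+1) − (k + 3)·f(k) = k - 9.
Degrees (1,1,1) ⇒ d ≤ 2.
Solve for f: f(k) = -k*(2*k + 7) (degree 2 ≤ 2).
Then R = B(k−1)f/C = -k*(k + 3)*(2*k + 7)/(k - 9), so s_k = R(k)·t_k = k*(2*k + 7)/((k + 1)*(k + 2)).
s_(k+1) − s_k = (9 - k)/(k**3 + 6*k**2 + 11*k + 6) = t_k.
Σ_(k=0)^n t_k = s_(n+1) − s_(0) = ((2*n**2 + 11*n + 9)/(n**2 + 5*n + 6)) − (0), i.e. (2*n**2 + 11*n + 9)/(n**2 + 5*n + 6).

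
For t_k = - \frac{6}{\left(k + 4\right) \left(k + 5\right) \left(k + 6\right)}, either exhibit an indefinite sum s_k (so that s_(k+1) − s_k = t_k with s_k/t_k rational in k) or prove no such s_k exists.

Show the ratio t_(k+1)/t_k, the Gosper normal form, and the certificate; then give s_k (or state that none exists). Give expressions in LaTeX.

s_k = \frac{3 k \left(- k - 9\right)}{20 \left(k + 4\right) \left(k + 5\right)}

Compute t_(k+1)/t_k: get (k + 4)/(k + 7).
So A=k + 4 and B=k + 7, with C=1.
Need (k + 4)·f(k+1) − (k + 6)·f(k) = 1.
deg f ≤ 2 (via 1,1,0).
Solving with deg f ≤ 2: f(k) = k*(k + 9)/40.
Then R = B(k−1)f/C = k*(k + 6)*(k + 9)/40, so s_k = R(k)·t_k = 3*k*(-k - 9)/(20*(k + 4)*(k + 5)).
Check: Δs_k = -6/(k**3 + 15*k**2 + 74*k + 120). ✓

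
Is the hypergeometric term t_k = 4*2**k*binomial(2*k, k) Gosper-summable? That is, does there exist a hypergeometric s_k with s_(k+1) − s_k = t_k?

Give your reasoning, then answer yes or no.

No — t_k has no hypergeometric antidifference.

Step 1: r(k) = 4*(2*k + 1)/(k + 1).
Factor: A=8*k + 4; B=k + 1; C=1.
Need (8*k + 4)·f(k+1) − (k)·f(k) = 1.
d = -1 from the (1,1,0) case.
d = -1 < 0 ⇒ no nonzero polynomial f; not summable.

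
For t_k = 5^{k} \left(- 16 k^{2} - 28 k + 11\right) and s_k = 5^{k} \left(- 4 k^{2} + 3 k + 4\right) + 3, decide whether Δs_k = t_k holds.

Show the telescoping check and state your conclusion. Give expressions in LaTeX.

s_(k+1) = 5**(k + 1)*(3*k - 4*(k + 1)**2 + 7) + 3
s_(k+1) − s_k = 5**k*(-16*k**2 - 28*k + 11)
(s_(k+1) − s_k) − t_k = 0

valid (s_(k+1) − s_k reduces to t_k)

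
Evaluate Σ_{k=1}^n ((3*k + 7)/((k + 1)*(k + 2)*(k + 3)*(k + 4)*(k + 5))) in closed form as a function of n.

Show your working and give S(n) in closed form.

Step 1: r(k) = (k + 1)*(3*k + 10)/((k + 6)*(3*k + 7)).
Take A(k)=k + 1, B(k)=k + 6, C(k)=k + 7/3.
Key eq: (k + 1)·f(k+1) = (k + 5)·f(k) + (k + 7/3).
Bound: deg f ≤ 4.
Solve for f: f(k) = k*(k + 2)*(k**2 + 8*k + 19)/36 (degree 4 ≤ 4).
R(k) = B(k−1)·f(k)/C(k) = k*(k + 2)*(k + 5)*(k**2 + 8*k + 19)/(12*(3*k + 7)); s_k = R·t_k = k*(k**2 + 8*k + 19)/(12*(k**3 + 8*k**2 + 19*k + 12)).
Δs = (3*k + 7)/(k**5 + 15*k**4 + 85*k**3 + 225*k**2 + 274*k + 120), as required.
s_(n+1) = (n**3 + 11*n**2 + 38*n + 28)/(12*(n**3 + 11*n**2 + 38*n + 40)) and s_(1) = 7/120, so S(n) = n*(n**2 + 11*n + 38)/(40*(n**3 + 11*n**2 + 38*n + 40)).

S(n) = n*(n**2 + 11*n + 38)/(40*(n**3 + 11*n**2 + 38*n + 40))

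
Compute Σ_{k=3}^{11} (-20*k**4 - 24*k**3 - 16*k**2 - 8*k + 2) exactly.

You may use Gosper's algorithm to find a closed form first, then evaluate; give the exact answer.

The ratio is (10*k**4 + 52*k**3 + 104*k**2 + 96*k + 33)/(10*k**4 + 12*k**3 + 8*k**2 + 4*k - 1).
Factor: A=1; B=1; C=k**4 + 6*k**3/5 + 4*k**2/5 + 2*k/5 - 1/10.
Need (1)·f(k+1) − (1)·f(k) = k**4 + 6*k**3/5 + 4*k**2/5 + 2*k/5 - 1/10.
d = 5 from the (0,0,4) case.
Coefficient equations give f(k) = k*(2*k**4 - 2*k**3 + k - 2)/10.
R(k) = B(k−1)·f(k)/C(k) = k*(2*k**4 - 2*k**3 + k - 2)/(10*k**4 + 12*k**3 + 8*k**2 + 4*k - 1); s_k = R·t_k = 2*k*(-2*k**4 + 2*k**3 - k + 2).
Check: Δs_k = -20*k**4 - 24*k**3 - 16*k**2 - 8*k + 2. ✓
Evaluate s at k=12 and k=3: -912624 and -654; difference -911970.

Σ = -911970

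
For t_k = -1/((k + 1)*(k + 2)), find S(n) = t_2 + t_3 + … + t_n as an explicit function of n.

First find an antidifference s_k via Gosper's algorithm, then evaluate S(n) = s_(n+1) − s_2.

S(n) = (1 - n)/(3*(n + 2))

The ratio is (k + 1)/(k + 3).
So A=k + 1 and B=k + 3, with C=1.
f must satisfy (k + 1)·f(k+1) − (k + 2)·f(k) = 1.
deg f ≤ 1 (via 1,1,0).
Solving with deg f ≤ 1: f(k) = k.
Then R = B(k−1)f/C = k*(k + 2), so s_k = R(k)·t_k = -k/(k + 1).
Check: Δs_k = -1/(k**2 + 3*k + 2). ✓
Evaluate: s_(n+1) = (-n - 1)/(n + 2); subtract s_(2) = -2/3 ⇒ S(n) = (1 - n)/(3*(n + 2)).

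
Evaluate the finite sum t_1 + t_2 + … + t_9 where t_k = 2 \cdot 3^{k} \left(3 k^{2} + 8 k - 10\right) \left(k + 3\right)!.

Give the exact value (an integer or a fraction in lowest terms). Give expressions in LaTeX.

r(k) = 3*(3*k**3 + 26*k**2 + 57*k + 4)/(3*k**2 + 8*k - 10) after simplifying.
Gosper form: A/B · C(k+1)/C(k) with A=3*k + 12, B=1, C=k**2 + 8*k/3 - 10/3.
Need (3*k + 12)·f(k+1) − (1)·f(k) = k**2 + 8*k/3 - 10/3.
deg f ≤ 1 (via 1,0,2).
Solving with deg f ≤ 1: f(k) = (k - 2)/3.
Certificate R = B(k−1)f/C = (k - 2)/(3*k**2 + 8*k - 10) gives s_k = 2*3**k*(k - 2)*factorial(k + 3).
Δs = 2*3**k*(3*k**2 + 8*k - 10)*factorial(k + 3), as required.
Evaluate s at k=10 and k=1: 5883189619507200 and -144; difference 5883189619507344.

Σ = 5883189619507344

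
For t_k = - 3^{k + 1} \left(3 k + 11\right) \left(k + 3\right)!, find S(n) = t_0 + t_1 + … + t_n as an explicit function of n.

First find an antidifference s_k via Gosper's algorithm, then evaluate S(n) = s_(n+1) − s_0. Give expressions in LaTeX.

r(k) = 3*(k + 4)*(3*k + 14)/(3*k + 11) after simplifying.
So A=3*k + 12 and B=1, with C=k + 11/3.
Solve (3*k + 12)·f(k+1) − (1)·f(k) = k + 11/3.
Degrees (1,0,1) ⇒ d ≤ 0.
Solve for f: f(k) = 1/3 (degree 0 ≤ 0).
Then R = B(k−1)f/C = 1/(3*k + 11), so s_k = R(k)·t_k = -3**(k + 1)*factorial(k + 3).
Check: Δs_k = -3**(k + 1)*(3*k + 11)*factorial(k + 3). ✓
Telescope: S(n) = s_(n+1) − s_(0) = -3**(n + 2)*factorial(n + 4) − (-18) = -9*3**n*factorial(n + 4) + 18.

S(n) = - 9 \cdot 3^{n} \left(n + 4\right)! + 18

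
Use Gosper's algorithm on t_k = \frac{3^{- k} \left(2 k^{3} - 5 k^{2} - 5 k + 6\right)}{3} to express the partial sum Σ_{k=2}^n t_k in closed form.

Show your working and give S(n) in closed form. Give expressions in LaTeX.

S(n) = 3^{- n - 2} \left(2 \cdot 3^{n} - 3 n^{3} - 6 n^{2} + 3 n\right)

Compute t_(k+1)/t_k: get (2*k**3 + k**2 - 9*k - 2)/(3*(2*k**3 - 5*k**2 - 5*k + 6)).
Normal form (A,B,C) = (1/3, 1, k**3 - 5*k**2/2 - 5*k/2 + 3).
Need (1/3)·f(k+1) − (1)·f(k) = k**3 - 5*k**2/2 - 5*k/2 + 3.
From deg A=0, deg B=0, deg C=3: d=3.
Solving with deg f ≤ 3: f(k) = -3*(k - 1)*(k**2 - 2)/2.
R(k) = B(k−1)·f(k)/C(k) = -3*(k - 1)*(k**2 - 2)/((k - 3)*(2*k**2 + k - 2)); s_k = R·t_k = (-k**3 + k**2 + 2*k - 2)/3**k.
s_(k+1) − s_k = (2*k**3 - 5*k**2 - 5*k + 6)/(3*3**k) = t_k.
s_(n+1) = 3**(-n - 1)*n*(-n**2 - 2*n + 1) and s_(2) = -2/9, so S(n) = 3**(-n - 2)*(2*3**n - 3*n**3 - 6*n**2 + 3*n).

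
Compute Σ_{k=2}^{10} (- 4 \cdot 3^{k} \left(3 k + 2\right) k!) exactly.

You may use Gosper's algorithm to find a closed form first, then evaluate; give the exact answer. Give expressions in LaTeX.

Σ = -28284565478328

Step 1: r(k) = 3*(k + 1)*(3*k + 5)/(3*k + 2).
Factor: A=3*k + 3; B=1; C=k + 2/3.
f must satisfy (3*k + 3)·f(k+1) − (1)·f(k) = k + 2/3.
Bound: deg f ≤ 0.
Solve for f: f(k) = 1/3 (degree 0 ≤ 0).
Certificate R = B(k−1)f/C = 1/(3*k + 2) gives s_k = -4*3**k*factorial(k).
Δs = -4*3**k*(3*k + 2)*factorial(k), as required.
Telescoping: Σ = s_(11) − s_(2) = -28284565478400 − (-72) = -28284565478328.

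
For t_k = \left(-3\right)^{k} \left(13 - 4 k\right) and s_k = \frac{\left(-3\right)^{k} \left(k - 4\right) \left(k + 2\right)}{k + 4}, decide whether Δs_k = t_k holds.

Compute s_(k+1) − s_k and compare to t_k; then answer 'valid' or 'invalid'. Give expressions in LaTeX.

Invalid: residual \frac{8 \left(-3\right)^{k} \left(k^{2} + k - 14\right)}{k^{2} + 9 k + 20} ≠ 0.

s_(k+1) = (-3)**(k + 1)*(k**2 - 9)/(k + 5)
s_(k+1) − s_k = (-3)**k*(-4*k**3 - 15*k**2 + 45*k + 148)/(k**2 + 9*k + 20)
(s_(k+1) − s_k) − t_k = 8*(-3)**k*(k**2 + k - 14)/(k**2 + 9*k + 20)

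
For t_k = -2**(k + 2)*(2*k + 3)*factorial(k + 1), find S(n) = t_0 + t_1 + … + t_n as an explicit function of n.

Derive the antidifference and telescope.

r(k) = 2*(k + 2)*(2*k + 5)/(2*k + 3) after simplifying.
Take A(k)=2*k + 4, B(k)=1, C(k)=k + 3/2.
f must satisfy (2*k + 4)·f(k+1) − (1)·f(k) = k + 3/2.
Bound: deg f ≤ 0.
Coefficient equations give f(k) = 1/2.
Get s_k = R·t_k = -2**(k + 2)*factorial(k + 1) with R(k) = B(k−1)f(k)/C(k) = 1/(2*k + 3).
s_(k+1) − s_k = -2**(k + 2)*(2*k + 3)*factorial(k + 1) = t_k.
s_(n+1) = -2**(n + 3)*factorial(n + 2) and s_(0) = -4, so S(n) = -8*2**n*factorial(n + 2) + 4.

S(n) = -8*2**n*factorial(n + 2) + 4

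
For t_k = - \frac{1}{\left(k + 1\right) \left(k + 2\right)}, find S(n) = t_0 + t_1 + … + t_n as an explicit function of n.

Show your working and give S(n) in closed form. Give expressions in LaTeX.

S(n) = \frac{- n - 1}{n + 2}

Compute t_(k+1)/t_k: get (k + 1)/(k + 3).
Take A(k)=k + 1, B(k)=k + 3, C(k)=1.
Solve (k + 1)·f(k+1) − (k + 2)·f(k) = 1.
deg f ≤ 1 (via 1,1,0).
Solve for f: f(k) = k (degree 1 ≤ 1).
Then R = B(k−1)f/C = k*(k + 2), so s_k = R(k)·t_k = -k/(k + 1).
Check: Δs_k = -1/(k**2 + 3*k + 2). ✓
s_(n+1) = (-n - 1)/(n + 2) and s_(0) = 0, so S(n) = (-n - 1)/(n + 2).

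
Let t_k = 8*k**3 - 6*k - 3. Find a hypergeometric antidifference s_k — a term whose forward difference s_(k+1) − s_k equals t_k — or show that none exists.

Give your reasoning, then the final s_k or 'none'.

s_k = k**2*(2*k**2 - 4*k - 1)

Compute t_(k+1)/t_k: get (6*k - 8*(k + 1)**3 + 9)/(-8*k**3 + 6*k + 3).
So A=1 and B=1, with C=k**3 - 3*k/4 - 3/8.
Solve (1)·f(k+1) − (1)·f(k) = k**3 - 3*k/4 - 3/8.
Degrees (0,0,3) ⇒ d ≤ 4.
Solve for f: f(k) = k**2*(2*k**2 - 4*k - 1)/8 (degree 4 ≤ 4).
R(k) = B(k−1)·f(k)/C(k) = k**2*(2*k**2 - 4*k - 1)/(8*k**3 - 6*k - 3); s_k = R·t_k = k**2*(2*k**2 - 4*k - 1).
Verify: 8*k**3 - 6*k - 3 matches t_k.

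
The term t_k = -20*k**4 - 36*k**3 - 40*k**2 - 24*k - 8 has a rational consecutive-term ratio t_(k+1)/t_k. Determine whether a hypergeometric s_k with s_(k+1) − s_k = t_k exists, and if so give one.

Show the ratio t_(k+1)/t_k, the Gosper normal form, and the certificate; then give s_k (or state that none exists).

Compute t_(k+1)/t_k: get (5*k**4 + 29*k**3 + 67*k**2 + 73*k + 32)/(5*k**4 + 9*k**3 + 10*k**2 + 6*k + 2).
A = 1, B = 1, C = k**4 + 9*k**3/5 + 2*k**2 + 6*k/5 + 2/5.
Key eq: (1)·f(k+1) = (1)·f(k) + (k**4 + 9*k**3/5 + 2*k**2 + 6*k/5 + 2/5).
Bound: deg f ≤ 5.
Solve for f: f(k) = k*(4*k**4 - k**3 + 2*k**2 + k + 2)/20 (degree 5 ≤ 5).
Then R = B(k−1)f/C = k*(4*k**4 - k**3 + 2*k**2 + k + 2)/(4*(5*k**4 + 9*k**3 + 10*k**2 + 6*k + 2)), so s_k = R(k)·t_k = k*(-4*k**4 + k**3 - 2*k**2 - k - 2).
Verify: -20*k**4 - 36*k**3 - 40*k**2 - 24*k - 8 matches t_k.

s_k = k*(-4*k**4 + k**3 - 2*k**2 - k - 2)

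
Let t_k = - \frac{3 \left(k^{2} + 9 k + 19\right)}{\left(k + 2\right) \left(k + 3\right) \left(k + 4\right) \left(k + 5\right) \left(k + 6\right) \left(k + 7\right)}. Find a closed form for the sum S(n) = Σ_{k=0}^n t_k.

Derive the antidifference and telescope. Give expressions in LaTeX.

S(n) = \frac{- n^{3} - 15 n^{2} - 71 n - 57}{48 \left(n^{3} + 15 n^{2} + 71 n + 105\right)}

r(k) = (k + 2)*(9*k + (k + 1)**2 + 28)/((k + 8)*(k**2 + 9*k + 19)) after simplifying.
So A=k + 2 and B=k + 8, with C=k**2 + 9*k + 19.
f must satisfy (k + 2)·f(k+1) − (k + 7)·f(k) = k**2 + 9*k + 19.
From deg A=1, deg B=1, deg C=2: d=5.
A polynomial solution: f(k) = k*(k + 3)*(k + 5)*(k**2 + 12*k + 44)/144.
Then R = B(k−1)f/C = k*(k + 3)*(k + 5)*(k + 7)*(k**2 + 12*k + 44)/(144*(k**2 + 9*k + 19)), so s_k = R(k)·t_k = k*(-k**2 - 12*k - 44)/(48*(k**3 + 12*k**2 + 44*k + 48)).
Verify: 3*(-k**2 - 9*k - 19)/(k**6 + 27*k**5 + 295*k**4 + 1665*k**3 + 5104*k**2 + 8028*k + 5040) matches t_k.
s_(n+1) = (-n**3 - 15*n**2 - 71*n - 57)/(48*(n**3 + 15*n**2 + 71*n + 105)) and s_(0) = 0, so S(n) = (-n**3 - 15*n**2 - 71*n - 57)/(48*(n**3 + 15*n**2 + 71*n + 105)).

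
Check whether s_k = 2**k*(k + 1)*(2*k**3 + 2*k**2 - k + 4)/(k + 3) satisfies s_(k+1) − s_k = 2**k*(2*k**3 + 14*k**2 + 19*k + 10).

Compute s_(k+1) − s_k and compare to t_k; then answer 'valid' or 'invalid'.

Invalid: residual 2**(k + 1)*(-2*k**4 - 18*k**3 - 59*k**2 - 68*k - 26)/(k**2 + 7*k + 12) ≠ 0.

s_(k+1) = 2**(k + 1)*(k + 2)*(-k + 2*(k + 1)**3 + 2*(k + 1)**2 + 3)/(k + 4)
s_(k+1) − s_k = 2**k*(2*k**5 + 24*k**4 + 105*k**3 + 193*k**2 + 162*k + 68)/(k**2 + 7*k + 12)
(s_(k+1) − s_k) − t_k = 2**(k + 1)*(-2*k**4 - 18*k**3 - 59*k**2 - 68*k - 26)/(k**2 + 7*k + 12)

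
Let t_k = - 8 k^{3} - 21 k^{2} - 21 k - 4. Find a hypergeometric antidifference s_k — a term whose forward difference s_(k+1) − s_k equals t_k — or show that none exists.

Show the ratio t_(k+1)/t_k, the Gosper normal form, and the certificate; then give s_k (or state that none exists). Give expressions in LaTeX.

The ratio is (8*k**3 + 45*k**2 + 87*k + 54)/(8*k**3 + 21*k**2 + 21*k + 4).
Normal form (A,B,C) = (1, 1, k**3 + 21*k**2/8 + 21*k/8 + 1/2).
Key eq: (1)·f(k+1) = (1)·f(k) + (k**3 + 21*k**2/8 + 21*k/8 + 1/2).
Bound: deg f ≤ 4.
Coefficient equations give f(k) = k*(2*k**3 + 3*k**2 + 2*k - 3)/8.
R(k) = B(k−1)·f(k)/C(k) = k*(2*k**3 + 3*k**2 + 2*k - 3)/(8*k**3 + 21*k**2 + 21*k + 4); s_k = R·t_k = k*(-2*k**3 - 3*k**2 - 2*k + 3).
s_(k+1) − s_k = -8*k**3 - 21*k**2 - 21*k - 4 = t_k.

s_k = k \left(- 2 k^{3} - 3 k^{2} - 2 k + 3\right)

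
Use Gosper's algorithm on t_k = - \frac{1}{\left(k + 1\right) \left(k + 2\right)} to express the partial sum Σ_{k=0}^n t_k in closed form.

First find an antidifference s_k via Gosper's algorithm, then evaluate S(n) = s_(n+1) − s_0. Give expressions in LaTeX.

Step 1: r(k) = (k + 1)/(k + 3).
Take A(k)=k + 1, B(k)=k + 3, C(k)=1.
Set up (k + 1)·f(k+1) − (k + 2)·f(k) − (1) = 0.
From deg A=1, deg B=1, deg C=0: d=1.
Solving with deg f ≤ 1: f(k) = k.
Then R = B(k−1)f/C = k*(k + 2), so s_k = R(k)·t_k = -k/(k + 1).
Check: Δs_k = -1/(k**2 + 3*k + 2). ✓
Σ_(k=0)^n t_k = s_(n+1) − s_(0) = ((-n - 1)/(n + 2)) − (0), i.e. (-n - 1)/(n + 2).

S(n) = \frac{- n - 1}{n + 2}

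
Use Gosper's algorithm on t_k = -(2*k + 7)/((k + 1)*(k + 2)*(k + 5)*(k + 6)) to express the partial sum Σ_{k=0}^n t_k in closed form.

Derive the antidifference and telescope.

S(n) = (-n**2 - 8*n - 7)/(5*(n**2 + 8*n + 12))

t_(k+1)/t_k = (k + 1)*(k + 5)*(2*k + 9)/((k + 3)*(k + 7)*(2*k + 7)).
Normal form (A,B,C) = (k + 1, k + 7, k**3 + 21*k**2/2 + 73*k/2 + 42).
f must satisfy (k + 1)·f(k+1) − (k + 6)·f(k) = k**3 + 21*k**2/2 + 73*k/2 + 42.
Degrees (1,1,3) ⇒ d ≤ 5.
Solve for f: f(k) = k*(k + 2)*(k + 3)*(k + 4)*(k + 6)/10 (degree 5 ≤ 5).
So s_k = (B(k−1)f/C)·t_k = (k*(k + 2)*(k + 6)**2/(5*(2*k + 7)))·t_k = k*(-k - 6)/(5*(k**2 + 6*k + 5)).
s_(k+1) − s_k = (-2*k - 7)/(k**4 + 14*k**3 + 65*k**2 + 112*k + 60) = t_k.
Telescope: S(n) = s_(n+1) − s_(0) = (-n**2 - 8*n - 7)/(5*(n**2 + 8*n + 12)) − (0) = (-n**2 - 8*n - 7)/(5*(n**2 + 8*n + 12)).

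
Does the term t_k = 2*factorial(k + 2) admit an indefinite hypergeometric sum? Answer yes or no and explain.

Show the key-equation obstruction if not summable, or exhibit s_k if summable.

Compute t_(k+1)/t_k: get k + 3.
Factor: A=k + 3; B=1; C=1.
f must satisfy (k + 3)·f(k+1) − (1)·f(k) = 1.
Degrees (1,0,0) ⇒ d ≤ -1.
d = -1 < 0 ⇒ no nonzero polynomial f; not summable.

No — negative degree bound, so no certificate f.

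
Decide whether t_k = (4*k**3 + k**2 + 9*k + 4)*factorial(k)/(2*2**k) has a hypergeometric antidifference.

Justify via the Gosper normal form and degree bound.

Yes. s_k = (4*k**2 - 3*k - 3)*factorial(k)/2**k.

The ratio is (k + 1)*(9*k + 4*(k + 1)**3 + (k + 1)**2 + 13)/(2*(4*k**3 + k**2 + 9*k + 4)).
A = k/2 + 1/2, B = 1, C = k**3 + k**2/4 + 9*k/4 + 1.
Key eq: (k/2 + 1/2)·f(k+1) = (1)·f(k) + (k**3 + k**2/4 + 9*k/4 + 1).
d = 2 from the (1,0,3) case.
Match coefficients ⇒ f(k) = (4*k**2 - 3*k - 3)/2.
Then R = B(k−1)f/C = 2*(4*k**2 - 3*k - 3)/(4*k**3 + k**2 + 9*k + 4), so s_k = R(k)·t_k = (4*k**2 - 3*k - 3)*factorial(k)/2**k.
Δs = (4*k**3 + k**2 + 9*k + 4)*factorial(k)/(2*2**k), as required.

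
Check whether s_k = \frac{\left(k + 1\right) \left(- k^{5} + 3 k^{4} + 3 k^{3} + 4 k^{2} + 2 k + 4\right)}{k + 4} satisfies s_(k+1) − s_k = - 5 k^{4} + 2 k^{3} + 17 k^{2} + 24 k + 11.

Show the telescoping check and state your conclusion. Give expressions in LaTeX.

s_(k+1) = (-k**6 - 4*k**5 + k**4 + 31*k**3 + 68*k**2 + 67*k + 30)/(k + 5)
s_(k+1) − s_k = (-5*k**6 - 31*k**5 - 2*k**4 + 151*k**3 + 303*k**2 + 264*k + 100)/(k**2 + 9*k + 20)
(s_(k+1) − s_k) − t_k = 3*(4*k**5 + 21*k**4 - 22*k**3 - 88*k**2 - 105*k - 40)/(k**2 + 9*k + 20)

Invalid: residual \frac{3 \left(4 k^{5} + 21 k^{4} - 22 k^{3} - 88 k^{2} - 105 k - 40\right)}{k^{2} + 9 k + 20} ≠ 0.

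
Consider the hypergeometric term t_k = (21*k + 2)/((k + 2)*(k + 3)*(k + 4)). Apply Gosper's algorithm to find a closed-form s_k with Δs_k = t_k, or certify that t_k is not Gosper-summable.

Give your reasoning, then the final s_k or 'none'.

s_k = k*(11*k - 8)/(3*(k + 2)*(k + 3))

Ratio r(k) = (k + 2)*(21*k + 23)/((k + 5)*(21*k + 2)).
Gosper form: A/B · C(k+1)/C(k) with A=k + 2, B=k + 5, C=k + 2/21.
Key eq: (k + 2)·f(k+1) = (k + 4)·f(k) + (k + 2/21).
Bound: deg f ≤ 2.
A polynomial solution: f(k) = k*(11*k - 8)/63.
R(k) = B(k−1)·f(k)/C(k) = k*(k + 4)*(11*k - 8)/(3*(21*k + 2)); s_k = R·t_k = k*(11*k - 8)/(3*(k + 2)*(k + 3)).
Verify: (21*k + 2)/(k**3 + 9*k**2 + 26*k + 24) matches t_k.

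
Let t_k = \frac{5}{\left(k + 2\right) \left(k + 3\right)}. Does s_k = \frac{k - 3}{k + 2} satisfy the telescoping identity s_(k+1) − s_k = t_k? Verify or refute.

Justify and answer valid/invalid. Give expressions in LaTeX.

Valid — Δs_k = t_k.

s_(k+1) = (k - 2)/(k + 3)
s_(k+1) − s_k = 5/(k**2 + 5*k + 6)
(s_(k+1) − s_k) − t_k = 0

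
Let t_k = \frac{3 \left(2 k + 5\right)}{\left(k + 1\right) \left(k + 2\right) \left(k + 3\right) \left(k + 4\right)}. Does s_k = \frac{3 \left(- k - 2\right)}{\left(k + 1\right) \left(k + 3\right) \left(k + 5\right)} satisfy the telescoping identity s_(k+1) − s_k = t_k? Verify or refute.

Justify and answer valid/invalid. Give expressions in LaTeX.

Invalid: residual \frac{27 \left(- k^{2} - 7 k - 11\right)}{k^{6} + 21 k^{5} + 175 k^{4} + 735 k^{3} + 1624 k^{2} + 1764 k + 720} ≠ 0.

s_(k+1) = 3*(-k - 3)/((k + 2)*(k + 4)*(k + 6))
s_(k+1) − s_k = 3*(2*k**3 + 18*k**2 + 52*k + 51)/(k**6 + 21*k**5 + 175*k**4 + 735*k**3 + 1624*k**2 + 1764*k + 720)
(s_(k+1) − s_k) − t_k = 27*(-k**2 - 7*k - 11)/(k**6 + 21*k**5 + 175*k**4 + 735*k**3 + 1624*k**2 + 1764*k + 720)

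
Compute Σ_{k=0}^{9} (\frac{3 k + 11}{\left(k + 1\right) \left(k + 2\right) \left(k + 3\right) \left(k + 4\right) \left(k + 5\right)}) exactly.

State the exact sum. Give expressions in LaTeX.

Σ = 115/924

The ratio is (k + 1)*(3*k + 14)/((k + 6)*(3*k + 11)).
So A=k + 1 and B=k + 6, with C=k + 11/3.
Key eq: (k + 1)·f(k+1) = (k + 5)·f(k) + (k + 11/3).
Bound: deg f ≤ 4.
Match coefficients ⇒ f(k) = k*(k + 3)*(k**2 + 7*k + 14)/24.
Get s_k = R·t_k = k*(k**2 + 7*k + 14)/(8*(k**3 + 7*k**2 + 14*k + 8)) with R(k) = B(k−1)f(k)/C(k) = k*(k + 3)*(k + 5)*(k**2 + 7*k + 14)/(8*(3*k + 11)).
Δs = (3*k + 11)/(k**5 + 15*k**4 + 85*k**3 + 225*k**2 + 274*k + 120), as required.
Evaluate s at k=10 and k=0: 115/924 and 0; difference 115/924.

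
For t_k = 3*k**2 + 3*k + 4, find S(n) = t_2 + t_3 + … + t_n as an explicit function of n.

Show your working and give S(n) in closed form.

S(n) = n**3 + 3*n**2 + 6*n - 10

Step 1: r(k) = (3*k**2 + 9*k + 10)/(3*k**2 + 3*k + 4).
A = 1, B = 1, C = k**2 + k + 4/3.
Key eq: (1)·f(k+1) = (1)·f(k) + (k**2 + k + 4/3).
d = 3 from the (0,0,2) case.
Solving with deg f ≤ 3: f(k) = k*(k**2 + 3)/3.
Certificate R = B(k−1)f/C = k*(k**2 + 3)/(3*k**2 + 3*k + 4) gives s_k = k*(k**2 + 3).
Verify: 3*k**2 + 3*k + 4 matches t_k.
Evaluate: s_(n+1) = n**3 + 3*n**2 + 6*n + 4; subtract s_(2) = 14 ⇒ S(n) = n**3 + 3*n**2 + 6*n - 10.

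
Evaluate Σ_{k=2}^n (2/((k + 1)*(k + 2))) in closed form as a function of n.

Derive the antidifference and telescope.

The ratio is (k + 1)/(k + 3).
Take A(k)=k + 1, B(k)=k + 3, C(k)=1.
Need (k + 1)·f(k+1) − (k + 2)·f(k) = 1.
d = 1 from the (1,1,0) case.
Match coefficients ⇒ f(k) = k.
Then R = B(k−1)f/C = k*(k + 2), so s_k = R(k)·t_k = 2*k/(k + 1).
s_(k+1) − s_k = 2/(k**2 + 3*k + 2) = t_k.
Σ_(k=2)^n t_k = s_(n+1) − s_(2) = (2*(n + 1)/(n + 2)) − (4/3), i.e. 2*(n - 1)/(3*(n + 2)).

S(n) = 2*(n - 1)/(3*(n + 2))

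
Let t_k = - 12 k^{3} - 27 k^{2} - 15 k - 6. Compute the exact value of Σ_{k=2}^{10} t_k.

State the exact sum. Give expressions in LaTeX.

Step 1: r(k) = (4*k**3 + 21*k**2 + 35*k + 20)/(4*k**3 + 9*k**2 + 5*k + 2).
Factor: A=1; B=1; C=k**3 + 9*k**2/4 + 5*k/4 + 1/2.
f must satisfy (1)·f(k+1) − (1)·f(k) = k**3 + 9*k**2/4 + 5*k/4 + 1/2.
Bound: deg f ≤ 4.
A polynomial solution: f(k) = k*(k**3 + k**2 - k + 1)/4.
Certificate R = B(k−1)f/C = k*(k**3 + k**2 - k + 1)/(4*k**3 + 9*k**2 + 5*k + 2) gives s_k = 3*k*(-k**3 - k**2 + k - 1).
Verify: -12*k**3 - 27*k**2 - 15*k - 6 matches t_k.
Telescoping: Σ = s_(11) − s_(2) = -47586 − (-66) = -47520.

Σ = -47520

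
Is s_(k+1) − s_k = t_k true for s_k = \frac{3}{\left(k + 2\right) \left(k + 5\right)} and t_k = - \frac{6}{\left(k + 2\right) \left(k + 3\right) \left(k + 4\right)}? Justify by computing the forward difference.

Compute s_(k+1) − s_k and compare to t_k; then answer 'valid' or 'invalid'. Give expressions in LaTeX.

s_(k+1) = 3/((k + 3)*(k + 6))
s_(k+1) − s_k = 6*(-k - 4)/(k**4 + 16*k**3 + 91*k**2 + 216*k + 180)
(s_(k+1) − s_k) − t_k = 6*(3*k + 14)/(k**5 + 20*k**4 + 155*k**3 + 580*k**2 + 1044*k + 720)

Invalid: residual \frac{6 \left(3 k + 14\right)}{k^{5} + 20 k^{4} + 155 k^{3} + 580 k^{2} + 1044 k + 720} ≠ 0.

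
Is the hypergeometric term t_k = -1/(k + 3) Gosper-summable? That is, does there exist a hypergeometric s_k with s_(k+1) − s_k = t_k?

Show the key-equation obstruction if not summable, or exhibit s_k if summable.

No. Not Gosper-summable.

Step 1: r(k) = (k + 3)/(k + 4).
Factor: A=k + 3; B=k + 4; C=1.
Need (k + 3)·f(k+1) − (k + 3)·f(k) = 1.
deg f ≤ 0 (via 1,1,0).
Write f(k) = c0. Then LHS − RHS = -1, requiring -1 = 0: contradictory. No certificate.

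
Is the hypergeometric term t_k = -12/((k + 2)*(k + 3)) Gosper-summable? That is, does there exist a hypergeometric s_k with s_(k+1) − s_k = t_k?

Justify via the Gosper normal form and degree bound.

Compute t_(k+1)/t_k: get (k + 2)/(k + 4).
Normal form (A,B,C) = (k + 2, k + 4, 1).
Need (k + 2)·f(k+1) − (k + 3)·f(k) = 1.
Degrees (1,1,0) ⇒ d ≤ 1.
Coefficient equations give f(k) = k/2.
Then R = B(k−1)f/C = k*(k + 3)/2, so s_k = R(k)·t_k = -6*k/(k + 2).
Check: Δs_k = -12/(k**2 + 5*k + 6). ✓

Yes. s_k = -6*k/(k + 2).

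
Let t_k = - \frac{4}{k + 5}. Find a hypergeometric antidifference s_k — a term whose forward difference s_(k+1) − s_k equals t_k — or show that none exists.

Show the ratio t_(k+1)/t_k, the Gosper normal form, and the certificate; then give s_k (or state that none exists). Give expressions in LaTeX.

Step 1: r(k) = (k + 5)/(k + 6).
A = k + 5, B = k + 6, C = 1.
f must satisfy (k + 5)·f(k+1) − (k + 5)·f(k) = 1.
deg f ≤ 0 (via 1,1,0).
Write f(k) = c0. Then LHS − RHS = -1, requiring -1 = 0: contradictory. No certificate.

none (Gosper's algorithm certifies no s_k)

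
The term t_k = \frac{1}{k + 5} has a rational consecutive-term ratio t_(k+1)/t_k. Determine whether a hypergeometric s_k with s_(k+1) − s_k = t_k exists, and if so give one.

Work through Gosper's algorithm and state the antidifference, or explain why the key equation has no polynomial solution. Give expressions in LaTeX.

no hypergeometric antidifference exists

The ratio is (k + 5)/(k + 6).
Take A(k)=k + 5, B(k)=k + 6, C(k)=1.
Set up (k + 5)·f(k+1) − (k + 5)·f(k) − (1) = 0.
d = 0 from the (1,1,0) case.
Generic f = c0 gives residual -1; -1 = 0 cannot hold, so t_k is not Gosper-summable.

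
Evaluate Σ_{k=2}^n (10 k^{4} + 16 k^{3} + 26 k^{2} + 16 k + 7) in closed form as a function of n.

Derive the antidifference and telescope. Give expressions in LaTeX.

Step 1: r(k) = (10*k**4 + 56*k**3 + 134*k**2 + 156*k + 75)/(10*k**4 + 16*k**3 + 26*k**2 + 16*k + 7).
Normal form (A,B,C) = (1, 1, k**4 + 8*k**3/5 + 13*k**2/5 + 8*k/5 + 7/10).
Key eq: (1)·f(k+1) = (1)·f(k) + (k**4 + 8*k**3/5 + 13*k**2/5 + 8*k/5 + 7/10).
deg f ≤ 5 (via 0,0,4).
Solve for f: f(k) = k*(2*k**4 - k**3 + 4*k**2 - k + 3)/10 (degree 5 ≤ 5).
Certificate R = B(k−1)f/C = k*(2*k**4 - k**3 + 4*k**2 - k + 3)/(10*k**4 + 16*k**3 + 26*k**2 + 16*k + 7) gives s_k = k*(2*k**4 - k**3 + 4*k**2 - k + 3).
Verify: 10*k**4 + 16*k**3 + 26*k**2 + 16*k + 7 matches t_k.
Telescope: S(n) = s_(n+1) − s_(2) = 2*n**5 + 9*n**4 + 20*n**3 + 25*n**2 + 19*n + 7 − (82) = 2*n**5 + 9*n**4 + 20*n**3 + 25*n**2 + 19*n - 75.

S(n) = 2 n^{5} + 9 n^{4} + 20 n^{3} + 25 n^{2} + 19 n - 75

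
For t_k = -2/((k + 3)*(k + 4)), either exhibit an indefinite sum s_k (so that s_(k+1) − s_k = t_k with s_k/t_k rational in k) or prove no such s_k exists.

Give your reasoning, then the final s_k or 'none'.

t_(k+1)/t_k = (k + 3)/(k + 5).
A = k + 3, B = k + 5, C = 1.
f must satisfy (k + 3)·f(k+1) − (k + 4)·f(k) = 1.
d = 1 from the (1,1,0) case.
Solving with deg f ≤ 1: f(k) = k/3.
Certificate R = B(k−1)f/C = k*(k + 4)/3 gives s_k = -2*k/(3*k + 9).
Verify: -2/(k**2 + 7*k + 12) matches t_k.

s_k = -2*k/(3*k + 9)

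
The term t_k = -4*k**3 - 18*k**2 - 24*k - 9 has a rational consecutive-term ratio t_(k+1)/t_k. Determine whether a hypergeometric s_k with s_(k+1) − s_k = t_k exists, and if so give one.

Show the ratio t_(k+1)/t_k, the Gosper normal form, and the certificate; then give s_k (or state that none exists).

s_k = k**2*(-k**2 - 4*k - 4)

Ratio r(k) = (4*k**3 + 30*k**2 + 72*k + 55)/(4*k**3 + 18*k**2 + 24*k + 9).
Gosper form: A/B · C(k+1)/C(k) with A=1, B=1, C=k**3 + 9*k**2/2 + 6*k + 9/4.
Need (1)·f(k+1) − (1)·f(k) = k**3 + 9*k**2/2 + 6*k + 9/4.
d = 4 from the (0,0,3) case.
Match coefficients ⇒ f(k) = k**2*(k + 2)**2/4.
Certificate R = B(k−1)f/C = k**2*(k + 2)**2/((2*k + 3)*(2*k**2 + 6*k + 3)) gives s_k = k**2*(-k**2 - 4*k - 4).
s_(k+1) − s_k = -4*k**3 - 18*k**2 - 24*k - 9 = t_k.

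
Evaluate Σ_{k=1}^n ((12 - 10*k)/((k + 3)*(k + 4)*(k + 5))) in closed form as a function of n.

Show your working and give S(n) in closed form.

S(n) = n*(29 - 19*n)/(20*(n**2 + 9*n + 20))

r(k) = (k + 3)*(5*k - 1)/((k + 6)*(5*k - 6)) after simplifying.
Take A(k)=k + 3, B(k)=k + 6, C(k)=k - 6/5.
Solve (k + 3)·f(k+1) − (k + 5)·f(k) = k - 6/5.
Bound: deg f ≤ 2.
Solving with deg f ≤ 2: f(k) = k*(3*k - 19)/40.
So s_k = (B(k−1)f/C)·t_k = (k*(k + 5)*(3*k - 19)/(8*(5*k - 6)))·t_k = -k*(3*k - 19)/(4*(k + 3)*(k + 4)).
s_(k+1) − s_k = 2*(6 - 5*k)/(k**3 + 12*k**2 + 47*k + 60) = t_k.
s_(n+1) = (-3*n**2 + 13*n + 16)/(4*(n**2 + 9*n + 20)) and s_(1) = 1/5, so S(n) = n*(29 - 19*n)/(20*(n**2 + 9*n + 20)).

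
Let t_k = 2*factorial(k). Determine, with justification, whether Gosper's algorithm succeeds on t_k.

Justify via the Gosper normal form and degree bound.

No. Not Gosper-summable.

Step 1: r(k) = k + 1.
Factor: A=k + 1; B=1; C=1.
Need (k + 1)·f(k+1) − (1)·f(k) = 1.
From deg A=1, deg B=0, deg C=0: d=-1.
Negative degree bound (-1): no f exists, t_k not Gosper-summable.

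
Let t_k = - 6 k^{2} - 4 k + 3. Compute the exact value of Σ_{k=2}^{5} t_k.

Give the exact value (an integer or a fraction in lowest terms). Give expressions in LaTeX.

Ratio r(k) = (6*k**2 + 16*k + 7)/(6*k**2 + 4*k - 3).
Normal form (A,B,C) = (1, 1, k**2 + 2*k/3 - 1/2).
f must satisfy (1)·f(k+1) − (1)·f(k) = k**2 + 2*k/3 - 1/2.
Degrees (0,0,2) ⇒ d ≤ 3.
Solving with deg f ≤ 3: f(k) = k*(2*k**2 - k - 4)/6.
Then R = B(k−1)f/C = k*(2*k**2 - k - 4)/(6*k**2 + 4*k - 3), so s_k = R(k)·t_k = k*(-2*k**2 + k + 4).
s_(k+1) − s_k = -6*k**2 - 4*k + 3 = t_k.
Sum = s_(6) − s_(2); s_(6) = -372, s_(2) = -4 ⇒ -368.

Σ = -368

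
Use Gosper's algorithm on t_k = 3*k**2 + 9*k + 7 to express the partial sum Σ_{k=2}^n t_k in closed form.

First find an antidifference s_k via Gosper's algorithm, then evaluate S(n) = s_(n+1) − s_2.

Compute t_(k+1)/t_k: get (3*k**2 + 15*k + 19)/(3*k**2 + 9*k + 7).
So A=1 and B=1, with C=k**2 + 3*k + 7/3.
Need (1)·f(k+1) − (1)·f(k) = k**2 + 3*k + 7/3.
Bound: deg f ≤ 3.
Coefficient equations give f(k) = k*(k**2 + 3*k + 3)/3.
Get s_k = R·t_k = k*(k**2 + 3*k + 3) with R(k) = B(k−1)f(k)/C(k) = k*(k**2 + 3*k + 3)/(3*k**2 + 9*k + 7).
Verify: 3*k**2 + 9*k + 7 matches t_k.
Σ_(k=2)^n t_k = s_(n+1) − s_(2) = (n**3 + 6*n**2 + 12*n + 7) − (26), i.e. n**3 + 6*n**2 + 12*n - 19.

S(n) = n**3 + 6*n**2 + 12*n - 19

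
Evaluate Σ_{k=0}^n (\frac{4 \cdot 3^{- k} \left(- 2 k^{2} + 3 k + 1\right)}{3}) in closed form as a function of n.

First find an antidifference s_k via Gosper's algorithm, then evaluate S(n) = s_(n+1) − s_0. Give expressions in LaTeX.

Step 1: r(k) = (2*k**2 + k - 2)/(3*(2*k**2 - 3*k - 1)).
Factor: A=1/3; B=1; C=k**2 - 3*k/2 - 1/2.
Set up (1/3)·f(k+1) − (1)·f(k) − (k**2 - 3*k/2 - 1/2) = 0.
Degrees (0,0,2) ⇒ d ≤ 2.
Solving with deg f ≤ 2: f(k) = -3*(4*k**2 - 2*k - 1)/8.
Certificate R = B(k−1)f/C = -3*(4*k**2 - 2*k - 1)/(4*(2*k**2 - 3*k - 1)) gives s_k = (4*k**2 - 2*k - 1)/3**k.
s_(k+1) − s_k = 4*(-2*k**2 + 3*k + 1)/(3*3**k) = t_k.
Telescope: S(n) = s_(n+1) − s_(0) = 3**(-n - 1)*(4*n**2 + 6*n + 1) − (-1) = 3**(-n - 1)*(3**(n + 1) + 4*n**2 + 6*n + 1).

S(n) = 3^{- n - 1} \left(3^{n + 1} + 4 n^{2} + 6 n + 1\right)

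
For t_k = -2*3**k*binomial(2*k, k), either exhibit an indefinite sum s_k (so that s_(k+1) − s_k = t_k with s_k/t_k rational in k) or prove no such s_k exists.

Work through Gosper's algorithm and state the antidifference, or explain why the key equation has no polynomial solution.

Ratio r(k) = 6*(2*k + 1)/(k + 1).
A = 12*k + 6, B = k + 1, C = 1.
Key eq: (12*k + 6)·f(k+1) = (k)·f(k) + (1).
deg f ≤ -1 (via 1,1,0).
Negative degree bound (-1): no f exists, t_k not Gosper-summable.

none — t_k is not Gosper-summable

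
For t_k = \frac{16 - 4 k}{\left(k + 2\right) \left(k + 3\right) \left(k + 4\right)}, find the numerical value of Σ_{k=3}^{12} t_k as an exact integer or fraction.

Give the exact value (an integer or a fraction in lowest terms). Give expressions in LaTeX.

Σ = -1/15

r(k) = (k - 3)*(k + 2)/((k - 4)*(k + 5)) after simplifying.
Factor: A=k + 2; B=k + 5; C=k - 4.
Set up (k + 2)·f(k+1) − (k + 4)·f(k) − (k - 4) = 0.
Degrees (1,1,1) ⇒ d ≤ 2.
Solving with deg f ≤ 2: f(k) = -k*(k + 11)/6.
Certificate R = B(k−1)f/C = -k*(k + 4)*(k + 11)/(6*(k - 4)) gives s_k = 2*k*(k + 11)/(3*(k + 2)*(k + 3)).
Verify: 4*(4 - k)/(k**3 + 9*k**2 + 26*k + 24) matches t_k.
Telescoping: Σ = s_(13) − s_(3) = 13/15 − (14/15) = -1/15.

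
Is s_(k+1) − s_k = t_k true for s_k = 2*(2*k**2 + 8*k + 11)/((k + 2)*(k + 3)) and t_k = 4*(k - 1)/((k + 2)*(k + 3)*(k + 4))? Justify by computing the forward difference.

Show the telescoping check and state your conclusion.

s_(k+1) = 2*(8*k + 2*(k + 1)**2 + 19)/((k + 3)*(k + 4))
s_(k+1) − s_k = 4*(k - 1)/(k**3 + 9*k**2 + 26*k + 24)
(s_(k+1) − s_k) − t_k = 0

Valid — Δs_k = t_k.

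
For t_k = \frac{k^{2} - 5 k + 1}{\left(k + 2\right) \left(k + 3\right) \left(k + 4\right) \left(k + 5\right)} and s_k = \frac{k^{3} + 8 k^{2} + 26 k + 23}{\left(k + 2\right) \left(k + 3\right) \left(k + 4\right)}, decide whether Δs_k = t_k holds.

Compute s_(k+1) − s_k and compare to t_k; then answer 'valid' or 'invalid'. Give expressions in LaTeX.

valid (s_(k+1) − s_k reduces to t_k)

s_(k+1) = (26*k + (k + 1)**3 + 8*(k + 1)**2 + 49)/((k + 3)*(k + 4)*(k + 5))
s_(k+1) − s_k = (k**2 - 5*k + 1)/(k**4 + 14*k**3 + 71*k**2 + 154*k + 120)
(s_(k+1) − s_k) − t_k = 0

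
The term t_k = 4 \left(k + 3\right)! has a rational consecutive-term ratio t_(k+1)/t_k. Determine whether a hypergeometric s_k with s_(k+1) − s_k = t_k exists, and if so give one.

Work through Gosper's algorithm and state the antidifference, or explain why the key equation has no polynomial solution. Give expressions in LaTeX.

no hypergeometric antidifference exists

Compute t_(k+1)/t_k: get k + 4.
Factor: A=k + 4; B=1; C=1.
Solve (k + 4)·f(k+1) − (1)·f(k) = 1.
From deg A=1, deg B=0, deg C=0: d=-1.
d = -1 < 0 ⇒ no nonzero polynomial f; not summable.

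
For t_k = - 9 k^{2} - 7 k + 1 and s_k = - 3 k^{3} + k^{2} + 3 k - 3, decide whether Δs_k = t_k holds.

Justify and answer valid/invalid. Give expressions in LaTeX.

s_(k+1) = 3*k - 3*(k + 1)**3 + (k + 1)**2
s_(k+1) − s_k = -9*k**2 - 7*k + 1
(s_(k+1) − s_k) − t_k = 0

valid; difference matches t_k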